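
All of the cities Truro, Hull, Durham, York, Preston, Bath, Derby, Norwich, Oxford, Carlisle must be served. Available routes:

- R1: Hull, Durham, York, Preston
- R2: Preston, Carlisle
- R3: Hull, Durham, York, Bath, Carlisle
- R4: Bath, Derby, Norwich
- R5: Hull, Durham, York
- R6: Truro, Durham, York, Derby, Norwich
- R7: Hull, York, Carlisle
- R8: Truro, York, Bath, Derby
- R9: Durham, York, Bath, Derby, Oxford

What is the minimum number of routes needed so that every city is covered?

R1, R2, R6, R9 together cover {Truro, Hull, Durham, York, Preston, Bath, Derby, Norwich, Oxford, Carlisle} — every city.
No 3 of the 9 routes cover everything (all 84 triples fall short), so 4 is minimum.

4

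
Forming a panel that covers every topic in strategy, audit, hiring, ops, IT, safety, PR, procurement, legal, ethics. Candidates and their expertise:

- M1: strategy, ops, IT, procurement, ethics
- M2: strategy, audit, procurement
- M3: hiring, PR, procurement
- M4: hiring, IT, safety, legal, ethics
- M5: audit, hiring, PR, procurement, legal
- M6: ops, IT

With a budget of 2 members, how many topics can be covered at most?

9

Choosing M1, M5 covers {strategy, audit, hiring, ops, IT, PR, procurement, legal, ethics} — 9 topics.
No choice of 2 members does better; here safety is left uncovered.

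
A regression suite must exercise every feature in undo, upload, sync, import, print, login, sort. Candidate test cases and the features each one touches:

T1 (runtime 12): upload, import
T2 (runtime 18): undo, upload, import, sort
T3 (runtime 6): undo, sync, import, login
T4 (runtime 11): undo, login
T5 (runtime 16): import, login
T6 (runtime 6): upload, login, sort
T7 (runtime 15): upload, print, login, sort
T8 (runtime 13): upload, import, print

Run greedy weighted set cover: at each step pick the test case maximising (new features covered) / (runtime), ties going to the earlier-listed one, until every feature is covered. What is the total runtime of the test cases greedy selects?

25

Pick 1: T3 adds 4 new (undo, sync, import, login) at runtime 6 (ratio 4/6).
Pick 2: T6 adds 2 new (upload, sort) at runtime 6 (ratio 2/6).
Pick 3: T8 adds 1 new (print) at runtime 13 (ratio 1/13).
Greedy total runtime: 6 + 6 + 13 = 25. (The true optimum is 21, so greedy overshoots here.)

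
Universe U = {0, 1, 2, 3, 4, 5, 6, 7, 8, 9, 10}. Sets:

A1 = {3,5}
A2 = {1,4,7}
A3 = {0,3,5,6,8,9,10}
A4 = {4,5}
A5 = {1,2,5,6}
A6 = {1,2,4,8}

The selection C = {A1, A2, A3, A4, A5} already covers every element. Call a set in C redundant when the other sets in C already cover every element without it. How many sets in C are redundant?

Drop A1: the rest still cover every element — redundant.
Drop A2: 7 uncovered — not redundant.
Drop A3: 0, 8, 9, 10 uncovered — not redundant.
Drop A4: the rest still cover every element — redundant.
Drop A5: 2 uncovered — not redundant.
2 redundant: A1, A4.

2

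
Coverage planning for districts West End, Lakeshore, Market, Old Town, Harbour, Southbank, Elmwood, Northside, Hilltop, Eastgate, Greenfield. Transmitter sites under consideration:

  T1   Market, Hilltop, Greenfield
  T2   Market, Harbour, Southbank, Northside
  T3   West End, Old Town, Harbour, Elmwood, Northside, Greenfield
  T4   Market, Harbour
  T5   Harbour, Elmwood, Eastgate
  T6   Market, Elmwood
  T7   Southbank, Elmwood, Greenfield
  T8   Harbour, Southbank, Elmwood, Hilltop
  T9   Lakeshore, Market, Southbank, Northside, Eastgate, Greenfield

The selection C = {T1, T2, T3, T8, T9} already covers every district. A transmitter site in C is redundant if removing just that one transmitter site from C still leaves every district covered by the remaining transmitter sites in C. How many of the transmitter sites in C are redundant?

Drop T1: the rest still cover every district — redundant.
Drop T2: the rest still cover every district — redundant.
Drop T3: West End, Old Town uncovered — not redundant.
Drop T8: the rest still cover every district — redundant.
Drop T9: Lakeshore, Eastgate uncovered — not redundant.
3 redundant: T1, T2, T8.

3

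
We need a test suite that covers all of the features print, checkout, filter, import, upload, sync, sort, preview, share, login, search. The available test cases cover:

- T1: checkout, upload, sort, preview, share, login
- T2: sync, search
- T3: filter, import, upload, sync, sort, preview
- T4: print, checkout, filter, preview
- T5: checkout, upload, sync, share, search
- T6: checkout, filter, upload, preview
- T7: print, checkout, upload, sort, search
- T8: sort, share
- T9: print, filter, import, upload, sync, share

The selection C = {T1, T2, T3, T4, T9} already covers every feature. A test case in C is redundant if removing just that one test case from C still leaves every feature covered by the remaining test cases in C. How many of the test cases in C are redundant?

Drop T1: login uncovered — not redundant.
Drop T2: search uncovered — not redundant.
Drop T3: the rest still cover every feature — redundant.
Drop T4: the rest still cover every feature — redundant.
Drop T9: the rest still cover every feature — redundant.
3 redundant: T3, T4, T9.

3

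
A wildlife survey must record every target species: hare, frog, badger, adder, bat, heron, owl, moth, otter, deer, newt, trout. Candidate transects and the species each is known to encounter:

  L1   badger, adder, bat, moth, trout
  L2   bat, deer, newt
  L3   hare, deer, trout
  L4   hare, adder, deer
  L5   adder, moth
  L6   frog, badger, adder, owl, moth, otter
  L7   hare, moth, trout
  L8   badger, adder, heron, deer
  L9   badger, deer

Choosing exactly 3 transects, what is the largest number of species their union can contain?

Choosing L2, L3, L6 covers {hare, frog, badger, adder, bat, owl, moth, otter, deer, newt, trout} — 11 species.
No choice of 3 transects does better; here heron is left uncovered.

11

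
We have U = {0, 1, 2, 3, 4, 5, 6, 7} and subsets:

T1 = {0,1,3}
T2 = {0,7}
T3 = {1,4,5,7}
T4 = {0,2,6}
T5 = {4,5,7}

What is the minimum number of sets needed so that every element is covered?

T1, T3, T4 together cover {0, 1, 2, 3, 4, 5, 6, 7} — every element.
No 2 of the 5 sets cover everything (all 10 pairs fall short), so 3 is minimum.

3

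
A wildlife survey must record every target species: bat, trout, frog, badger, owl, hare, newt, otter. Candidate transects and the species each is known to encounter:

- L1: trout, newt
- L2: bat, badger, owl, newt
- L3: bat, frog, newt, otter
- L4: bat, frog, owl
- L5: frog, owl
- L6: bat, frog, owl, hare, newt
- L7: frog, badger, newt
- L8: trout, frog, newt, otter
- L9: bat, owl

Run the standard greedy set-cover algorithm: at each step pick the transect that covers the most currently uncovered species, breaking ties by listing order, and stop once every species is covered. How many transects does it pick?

3

Pick 1: L6 covers 5 new species (bat, frog, owl, hare, newt).
Pick 2: L8 covers 2 new species (trout, otter).
Pick 3: L2 covers 1 new species (badger).
Greedy uses 3 transects.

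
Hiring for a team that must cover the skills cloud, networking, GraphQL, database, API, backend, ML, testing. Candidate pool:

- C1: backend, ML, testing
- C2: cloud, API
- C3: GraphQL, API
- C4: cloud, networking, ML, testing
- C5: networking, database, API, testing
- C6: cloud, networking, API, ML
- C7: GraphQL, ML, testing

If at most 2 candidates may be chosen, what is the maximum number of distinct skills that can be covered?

6

Choosing C1, C5 covers {networking, database, API, backend, ML, testing} — 6 skills.
No choice of 2 candidates does better; here cloud, GraphQL are left uncovered.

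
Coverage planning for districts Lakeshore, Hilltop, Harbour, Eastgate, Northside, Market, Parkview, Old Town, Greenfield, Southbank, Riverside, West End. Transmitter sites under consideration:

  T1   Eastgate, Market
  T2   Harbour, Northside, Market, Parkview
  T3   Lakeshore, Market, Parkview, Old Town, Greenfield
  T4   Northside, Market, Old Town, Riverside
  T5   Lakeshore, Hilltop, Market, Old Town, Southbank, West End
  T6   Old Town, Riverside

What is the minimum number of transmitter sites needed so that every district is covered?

5

T1, T2, T3, T4, T5 together cover {Lakeshore, Hilltop, Harbour, Eastgate, Northside, Market, Parkview, Old Town, Greenfield, Southbank, Riverside, West End} — every district.
No 4 of the 6 transmitter sites cover everything (all 15 size-4 selections fall short), so 5 is minimum.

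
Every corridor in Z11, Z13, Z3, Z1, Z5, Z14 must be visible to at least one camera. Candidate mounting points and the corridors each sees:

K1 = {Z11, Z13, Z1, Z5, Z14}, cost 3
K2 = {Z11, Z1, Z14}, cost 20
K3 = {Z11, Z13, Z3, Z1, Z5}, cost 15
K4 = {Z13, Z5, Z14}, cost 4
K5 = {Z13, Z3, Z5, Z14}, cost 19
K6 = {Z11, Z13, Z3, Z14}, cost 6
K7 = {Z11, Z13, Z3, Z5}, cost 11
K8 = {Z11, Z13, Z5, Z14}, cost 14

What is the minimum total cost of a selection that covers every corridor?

K1, K6 cover every corridor at cost 3 + 6 = 9.
Any cover uses at least 2 camera mounts; among all covering selections none totals below 9.

9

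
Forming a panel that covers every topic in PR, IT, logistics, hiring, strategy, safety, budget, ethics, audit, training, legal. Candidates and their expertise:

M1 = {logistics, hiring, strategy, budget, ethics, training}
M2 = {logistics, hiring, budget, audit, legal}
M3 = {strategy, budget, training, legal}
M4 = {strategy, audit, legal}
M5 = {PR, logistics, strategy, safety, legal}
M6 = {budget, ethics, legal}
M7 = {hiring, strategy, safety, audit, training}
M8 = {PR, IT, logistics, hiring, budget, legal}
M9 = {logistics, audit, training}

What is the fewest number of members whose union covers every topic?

3

M1, M7, M8 together cover {PR, IT, logistics, hiring, strategy, safety, budget, ethics, audit, training, legal} — every topic.
No 2 of the 9 members cover everything (all 36 pairs fall short), so 3 is minimum.
Greedy (largest uncovered first) would take M1, M5, M2, M8 — 4 members — but 3 suffice.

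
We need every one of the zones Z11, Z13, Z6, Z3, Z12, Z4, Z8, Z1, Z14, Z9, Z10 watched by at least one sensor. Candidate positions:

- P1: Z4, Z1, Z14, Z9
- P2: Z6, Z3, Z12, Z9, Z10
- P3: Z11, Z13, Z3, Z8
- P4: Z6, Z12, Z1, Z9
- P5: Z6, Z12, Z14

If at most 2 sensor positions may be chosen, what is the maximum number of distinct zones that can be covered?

Choosing P1, P2 covers {Z6, Z3, Z12, Z4, Z1, Z14, Z9, Z10} — 8 zones.
No choice of 2 sensor positions does better; here Z11, Z13, Z8 are left uncovered.

8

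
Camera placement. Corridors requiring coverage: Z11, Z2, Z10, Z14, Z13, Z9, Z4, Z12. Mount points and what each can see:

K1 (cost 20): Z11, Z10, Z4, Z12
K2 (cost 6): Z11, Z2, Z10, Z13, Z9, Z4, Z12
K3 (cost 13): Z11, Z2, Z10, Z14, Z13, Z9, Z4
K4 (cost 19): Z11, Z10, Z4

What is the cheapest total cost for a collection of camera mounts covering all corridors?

K2, K3 cover every corridor at cost 6 + 13 = 19.
Any cover uses at least 2 camera mounts; among all covering selections none totals below 19.

19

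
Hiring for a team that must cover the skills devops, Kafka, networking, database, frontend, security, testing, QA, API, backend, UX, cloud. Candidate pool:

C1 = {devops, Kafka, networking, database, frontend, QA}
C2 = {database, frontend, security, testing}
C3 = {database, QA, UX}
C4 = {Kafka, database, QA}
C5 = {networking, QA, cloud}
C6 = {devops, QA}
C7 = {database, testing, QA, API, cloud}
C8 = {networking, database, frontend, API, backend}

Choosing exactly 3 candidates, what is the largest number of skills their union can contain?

10

Choosing C1, C2, C7 covers {devops, Kafka, networking, database, frontend, security, testing, QA, API, cloud} — 10 skills.
No choice of 3 candidates does better; here backend, UX are left uncovered.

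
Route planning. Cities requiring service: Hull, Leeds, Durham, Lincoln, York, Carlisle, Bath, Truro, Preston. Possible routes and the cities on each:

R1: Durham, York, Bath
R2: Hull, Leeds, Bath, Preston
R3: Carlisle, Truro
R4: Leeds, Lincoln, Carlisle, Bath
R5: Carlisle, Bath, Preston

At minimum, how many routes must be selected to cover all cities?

4

R1, R2, R3, R4 together cover {Hull, Leeds, Durham, Lincoln, York, Carlisle, Bath, Truro, Preston} — every city.
No 3 of the 5 routes cover everything (all 10 triples fall short), so 4 is minimum.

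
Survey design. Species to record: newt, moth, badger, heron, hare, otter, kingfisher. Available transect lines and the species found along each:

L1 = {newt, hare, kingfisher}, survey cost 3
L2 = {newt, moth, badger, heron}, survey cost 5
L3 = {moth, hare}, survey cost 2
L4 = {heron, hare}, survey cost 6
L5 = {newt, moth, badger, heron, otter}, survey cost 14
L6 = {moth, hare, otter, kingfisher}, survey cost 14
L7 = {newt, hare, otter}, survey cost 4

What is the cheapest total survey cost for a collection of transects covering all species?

L1, L2, L7 cover every species at survey cost 3 + 5 + 4 = 12.
Any cover uses at least 2 transects; among all covering selections none totals below 12.

12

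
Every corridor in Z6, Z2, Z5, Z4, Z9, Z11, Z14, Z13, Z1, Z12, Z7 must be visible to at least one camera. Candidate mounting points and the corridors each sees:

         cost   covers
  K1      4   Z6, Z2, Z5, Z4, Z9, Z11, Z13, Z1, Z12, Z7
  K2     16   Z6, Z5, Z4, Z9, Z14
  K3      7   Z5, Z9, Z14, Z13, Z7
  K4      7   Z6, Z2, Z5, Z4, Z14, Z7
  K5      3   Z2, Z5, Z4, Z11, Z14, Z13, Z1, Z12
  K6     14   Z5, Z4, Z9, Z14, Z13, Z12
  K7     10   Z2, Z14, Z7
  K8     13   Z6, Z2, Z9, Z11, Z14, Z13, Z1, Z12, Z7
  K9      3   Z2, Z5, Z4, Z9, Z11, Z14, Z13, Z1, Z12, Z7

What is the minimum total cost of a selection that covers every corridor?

7

K1, K5 cover every corridor at cost 4 + 3 = 7.
Any cover uses at least 2 camera mounts; among all covering selections none totals below 7.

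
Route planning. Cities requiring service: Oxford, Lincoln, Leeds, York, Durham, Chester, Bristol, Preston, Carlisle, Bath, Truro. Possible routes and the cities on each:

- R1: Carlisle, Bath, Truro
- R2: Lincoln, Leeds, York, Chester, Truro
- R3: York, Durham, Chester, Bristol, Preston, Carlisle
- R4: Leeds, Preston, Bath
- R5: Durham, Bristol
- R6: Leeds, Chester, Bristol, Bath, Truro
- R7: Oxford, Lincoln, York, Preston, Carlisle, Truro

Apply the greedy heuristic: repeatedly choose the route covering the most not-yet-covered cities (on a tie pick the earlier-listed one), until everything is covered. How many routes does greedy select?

4

Pick 1: R3 covers 6 new cities (York, Durham, Chester, Bristol, Preston, Carlisle).
Pick 2: R2 covers 3 new cities (Lincoln, Leeds, Truro).
Pick 3: R1 covers 1 new cities (Bath).
Pick 4: R7 covers 1 new cities (Oxford).
Greedy uses 4 routes. (The true minimum is 3.)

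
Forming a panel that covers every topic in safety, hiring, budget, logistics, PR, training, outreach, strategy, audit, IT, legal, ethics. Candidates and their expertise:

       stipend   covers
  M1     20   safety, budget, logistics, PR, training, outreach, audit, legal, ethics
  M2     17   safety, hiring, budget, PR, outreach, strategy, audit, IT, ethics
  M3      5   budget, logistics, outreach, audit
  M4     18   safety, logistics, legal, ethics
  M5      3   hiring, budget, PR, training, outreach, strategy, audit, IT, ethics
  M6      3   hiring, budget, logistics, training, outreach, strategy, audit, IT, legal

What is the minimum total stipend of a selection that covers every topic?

20

M2, M6 cover every topic at stipend 17 + 3 = 20.
Any cover uses at least 2 members; among all covering selections none totals below 20.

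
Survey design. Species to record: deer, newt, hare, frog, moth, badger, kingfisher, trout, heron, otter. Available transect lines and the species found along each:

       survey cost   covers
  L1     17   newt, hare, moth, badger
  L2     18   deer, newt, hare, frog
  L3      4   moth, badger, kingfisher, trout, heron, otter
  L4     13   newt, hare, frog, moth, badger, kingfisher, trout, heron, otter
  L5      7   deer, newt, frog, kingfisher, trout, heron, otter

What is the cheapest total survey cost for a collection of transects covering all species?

20

L4, L5 cover every species at survey cost 13 + 7 = 20.
Any cover uses at least 2 transects; among all covering selections none totals below 20.
Greedy by coverage-per-survey cost would pick L3, L5, L4 for 24 — worse than the optimum 20.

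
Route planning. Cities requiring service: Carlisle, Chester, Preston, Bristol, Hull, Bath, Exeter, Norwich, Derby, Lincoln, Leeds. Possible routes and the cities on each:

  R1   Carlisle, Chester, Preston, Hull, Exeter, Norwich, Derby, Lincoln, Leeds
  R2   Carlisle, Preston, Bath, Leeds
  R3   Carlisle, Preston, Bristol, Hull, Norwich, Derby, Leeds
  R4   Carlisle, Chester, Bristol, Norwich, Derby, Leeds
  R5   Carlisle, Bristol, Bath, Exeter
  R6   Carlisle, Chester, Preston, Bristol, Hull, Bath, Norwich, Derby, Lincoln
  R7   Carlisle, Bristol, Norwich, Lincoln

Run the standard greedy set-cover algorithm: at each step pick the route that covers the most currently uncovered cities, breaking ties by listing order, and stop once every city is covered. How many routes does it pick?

Pick 1: R1 covers 9 new cities (Carlisle, Chester, Preston, Hull, Exeter, Norwich, Derby, Lincoln, Leeds).
Pick 2: R5 covers 2 new cities (Bristol, Bath).
Greedy uses 2 routes.

2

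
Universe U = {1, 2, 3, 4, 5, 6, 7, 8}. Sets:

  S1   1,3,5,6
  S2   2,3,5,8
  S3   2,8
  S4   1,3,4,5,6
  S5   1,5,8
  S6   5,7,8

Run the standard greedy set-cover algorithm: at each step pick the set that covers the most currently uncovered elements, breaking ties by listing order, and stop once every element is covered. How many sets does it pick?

Pick 1: S4 covers 5 new elements (1, 3, 4, 5, 6).
Pick 2: S2 covers 2 new elements (2, 8).
Pick 3: S6 covers 1 new elements (7).
Greedy uses 3 sets.

3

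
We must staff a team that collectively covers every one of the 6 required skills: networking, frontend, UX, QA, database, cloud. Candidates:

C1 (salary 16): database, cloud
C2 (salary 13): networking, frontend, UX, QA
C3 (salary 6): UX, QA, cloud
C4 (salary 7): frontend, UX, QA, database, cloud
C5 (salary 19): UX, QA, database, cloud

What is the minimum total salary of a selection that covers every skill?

C2, C4 cover every skill at salary 13 + 7 = 20.
Any cover uses at least 2 candidates; among all covering selections none totals below 20.

20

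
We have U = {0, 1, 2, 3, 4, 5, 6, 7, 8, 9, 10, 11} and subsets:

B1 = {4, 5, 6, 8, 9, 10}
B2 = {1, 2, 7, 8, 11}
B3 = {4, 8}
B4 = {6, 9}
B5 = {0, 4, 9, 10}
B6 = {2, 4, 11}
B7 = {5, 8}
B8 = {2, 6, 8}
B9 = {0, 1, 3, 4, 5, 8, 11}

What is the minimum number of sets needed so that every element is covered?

B1, B2, B9 together cover {0, 1, 2, 3, 4, 5, 6, 7, 8, 9, 10, 11} — every element.
No 2 of the 9 sets cover everything (all 36 pairs fall short), so 3 is minimum.

3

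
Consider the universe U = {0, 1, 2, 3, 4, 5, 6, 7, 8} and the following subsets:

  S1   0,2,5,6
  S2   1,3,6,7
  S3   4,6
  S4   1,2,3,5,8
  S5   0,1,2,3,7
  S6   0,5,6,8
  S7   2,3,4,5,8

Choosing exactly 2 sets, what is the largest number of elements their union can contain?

Choosing S2, S7 covers {1, 2, 3, 4, 5, 6, 7, 8} — 8 elements.
No choice of 2 sets does better; here 0 is left uncovered.

8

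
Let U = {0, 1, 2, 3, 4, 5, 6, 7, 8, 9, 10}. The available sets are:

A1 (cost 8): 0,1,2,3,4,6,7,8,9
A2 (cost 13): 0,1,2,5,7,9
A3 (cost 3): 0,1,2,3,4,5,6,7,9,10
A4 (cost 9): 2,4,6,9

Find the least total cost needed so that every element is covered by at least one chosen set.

A1, A3 cover every element at cost 8 + 3 = 11.
Any cover uses at least 2 sets; among all covering selections none totals below 11.

11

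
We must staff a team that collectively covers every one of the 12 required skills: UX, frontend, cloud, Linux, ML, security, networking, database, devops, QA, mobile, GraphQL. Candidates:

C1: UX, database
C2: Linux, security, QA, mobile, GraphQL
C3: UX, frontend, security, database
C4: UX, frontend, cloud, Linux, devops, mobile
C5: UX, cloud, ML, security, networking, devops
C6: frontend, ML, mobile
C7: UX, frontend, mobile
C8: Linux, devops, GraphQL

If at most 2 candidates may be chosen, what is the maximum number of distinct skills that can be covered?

Choosing C2, C5 covers {UX, cloud, Linux, ML, security, networking, devops, QA, mobile, GraphQL} — 10 skills.
No choice of 2 candidates does better; here frontend, database are left uncovered.

10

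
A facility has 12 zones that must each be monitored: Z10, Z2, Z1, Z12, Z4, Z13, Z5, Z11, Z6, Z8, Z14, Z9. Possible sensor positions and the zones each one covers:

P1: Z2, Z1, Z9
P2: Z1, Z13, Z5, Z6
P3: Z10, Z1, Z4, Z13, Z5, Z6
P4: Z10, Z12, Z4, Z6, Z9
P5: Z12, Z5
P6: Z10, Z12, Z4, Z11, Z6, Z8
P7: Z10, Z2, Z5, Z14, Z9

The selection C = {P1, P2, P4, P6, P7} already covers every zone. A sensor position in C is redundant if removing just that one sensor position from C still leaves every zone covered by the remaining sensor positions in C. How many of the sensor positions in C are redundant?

2

Drop P1: the rest still cover every zone — redundant.
Drop P2: Z13 uncovered — not redundant.
Drop P4: the rest still cover every zone — redundant.
Drop P6: Z11, Z8 uncovered — not redundant.
Drop P7: Z14 uncovered — not redundant.
2 redundant: P1, P4.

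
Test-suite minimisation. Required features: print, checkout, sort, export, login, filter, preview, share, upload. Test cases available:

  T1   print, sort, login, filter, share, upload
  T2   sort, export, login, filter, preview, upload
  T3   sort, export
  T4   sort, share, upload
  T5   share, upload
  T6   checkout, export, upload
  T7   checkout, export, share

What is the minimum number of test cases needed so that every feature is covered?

T1, T2, T6 together cover {print, checkout, sort, export, login, filter, preview, share, upload} — every feature.
No 2 of the 7 test cases cover everything (all 21 pairs fall short), so 3 is minimum.

3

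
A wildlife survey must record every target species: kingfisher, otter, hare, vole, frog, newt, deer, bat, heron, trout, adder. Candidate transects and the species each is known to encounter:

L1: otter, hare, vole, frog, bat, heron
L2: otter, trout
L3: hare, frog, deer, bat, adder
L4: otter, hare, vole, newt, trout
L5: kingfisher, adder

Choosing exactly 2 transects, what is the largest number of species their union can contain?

9

Choosing L3, L4 covers {otter, hare, vole, frog, newt, deer, bat, trout, adder} — 9 species.
No choice of 2 transects does better; here kingfisher, heron are left uncovered.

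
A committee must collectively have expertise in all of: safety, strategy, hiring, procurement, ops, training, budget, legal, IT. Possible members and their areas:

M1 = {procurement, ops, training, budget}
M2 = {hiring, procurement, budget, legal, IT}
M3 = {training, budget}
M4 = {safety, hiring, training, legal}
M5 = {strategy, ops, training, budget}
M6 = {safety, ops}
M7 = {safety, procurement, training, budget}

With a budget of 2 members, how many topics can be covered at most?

8

Choosing M2, M5 covers {strategy, hiring, procurement, ops, training, budget, legal, IT} — 8 topics.
No choice of 2 members does better; here safety is left uncovered.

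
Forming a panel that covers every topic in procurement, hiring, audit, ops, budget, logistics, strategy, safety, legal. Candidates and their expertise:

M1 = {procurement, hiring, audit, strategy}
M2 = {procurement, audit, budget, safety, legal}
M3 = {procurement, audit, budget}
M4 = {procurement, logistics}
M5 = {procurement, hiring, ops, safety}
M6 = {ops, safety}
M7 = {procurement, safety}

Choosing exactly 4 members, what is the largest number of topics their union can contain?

Choosing M1, M2, M4, M5 covers {procurement, hiring, audit, ops, budget, logistics, strategy, safety, legal} — 9 topics.
That is all 9 topics.

9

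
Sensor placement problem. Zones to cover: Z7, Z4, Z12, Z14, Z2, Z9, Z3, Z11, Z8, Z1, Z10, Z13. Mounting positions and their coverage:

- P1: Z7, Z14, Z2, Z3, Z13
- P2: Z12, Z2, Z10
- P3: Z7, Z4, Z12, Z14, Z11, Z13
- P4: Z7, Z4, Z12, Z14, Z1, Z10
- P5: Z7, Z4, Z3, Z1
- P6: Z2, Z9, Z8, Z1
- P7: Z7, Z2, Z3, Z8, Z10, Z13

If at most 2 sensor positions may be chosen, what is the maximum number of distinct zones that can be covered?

10

Choosing P3, P6 covers {Z7, Z4, Z12, Z14, Z2, Z9, Z11, Z8, Z1, Z13} — 10 zones.
No choice of 2 sensor positions does better; here Z3, Z10 are left uncovered.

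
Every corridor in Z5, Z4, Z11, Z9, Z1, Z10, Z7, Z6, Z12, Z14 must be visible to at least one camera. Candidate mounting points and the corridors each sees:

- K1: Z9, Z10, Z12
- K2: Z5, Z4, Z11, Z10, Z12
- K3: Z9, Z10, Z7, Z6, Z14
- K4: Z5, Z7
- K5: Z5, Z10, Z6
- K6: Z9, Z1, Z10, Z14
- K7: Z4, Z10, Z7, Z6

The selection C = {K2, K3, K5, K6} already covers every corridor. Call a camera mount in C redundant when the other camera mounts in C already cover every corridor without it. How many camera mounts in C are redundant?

Drop K2: Z4, Z11, Z12 uncovered — not redundant.
Drop K3: Z7 uncovered — not redundant.
Drop K5: the rest still cover every corridor — redundant.
Drop K6: Z1 uncovered — not redundant.
1 redundant: K5.

1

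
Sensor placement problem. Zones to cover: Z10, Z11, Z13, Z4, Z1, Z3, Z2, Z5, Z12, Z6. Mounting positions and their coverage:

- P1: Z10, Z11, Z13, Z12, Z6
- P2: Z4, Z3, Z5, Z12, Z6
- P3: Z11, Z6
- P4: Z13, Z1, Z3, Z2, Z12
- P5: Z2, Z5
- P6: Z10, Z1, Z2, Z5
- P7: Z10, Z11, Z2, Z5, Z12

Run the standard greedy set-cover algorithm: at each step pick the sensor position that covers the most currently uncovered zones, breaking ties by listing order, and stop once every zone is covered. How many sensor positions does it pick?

3

Pick 1: P1 covers 5 new zones (Z10, Z11, Z13, Z12, Z6).
Pick 2: P2 covers 3 new zones (Z4, Z3, Z5).
Pick 3: P4 covers 2 new zones (Z1, Z2).
Greedy uses 3 sensor positions.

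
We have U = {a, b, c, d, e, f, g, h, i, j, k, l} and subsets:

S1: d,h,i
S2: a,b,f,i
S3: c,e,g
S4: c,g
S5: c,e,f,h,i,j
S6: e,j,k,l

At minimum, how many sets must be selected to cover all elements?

4

S1, S2, S3, S6 together cover {a, b, c, d, e, f, g, h, i, j, k, l} — every element.
No 3 of the 6 sets cover everything (all 20 triples fall short), so 4 is minimum.
Greedy (largest uncovered first) would take S5, S2, S6, S1, S3 — 5 sets — but 4 suffice.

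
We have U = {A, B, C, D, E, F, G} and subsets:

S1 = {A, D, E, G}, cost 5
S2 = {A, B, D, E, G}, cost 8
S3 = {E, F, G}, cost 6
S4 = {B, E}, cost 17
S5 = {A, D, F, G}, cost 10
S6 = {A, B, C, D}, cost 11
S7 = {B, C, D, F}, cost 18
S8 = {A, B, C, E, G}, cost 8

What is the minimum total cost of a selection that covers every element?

S3, S6 cover every element at cost 6 + 11 = 17.
Any cover uses at least 2 sets; among all covering selections none totals below 17.

17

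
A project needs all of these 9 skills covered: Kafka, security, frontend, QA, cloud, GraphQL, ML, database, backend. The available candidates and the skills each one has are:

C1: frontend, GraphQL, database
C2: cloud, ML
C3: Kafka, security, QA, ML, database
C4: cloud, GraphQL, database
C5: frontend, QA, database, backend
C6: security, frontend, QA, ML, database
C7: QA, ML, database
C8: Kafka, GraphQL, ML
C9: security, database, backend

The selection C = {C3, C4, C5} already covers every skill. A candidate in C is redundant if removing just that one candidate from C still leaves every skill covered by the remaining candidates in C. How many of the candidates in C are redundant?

0

Drop C3: Kafka, security, ML uncovered — not redundant.
Drop C4: cloud, GraphQL uncovered — not redundant.
Drop C5: frontend, backend uncovered — not redundant.
None of the candidates in C is redundant.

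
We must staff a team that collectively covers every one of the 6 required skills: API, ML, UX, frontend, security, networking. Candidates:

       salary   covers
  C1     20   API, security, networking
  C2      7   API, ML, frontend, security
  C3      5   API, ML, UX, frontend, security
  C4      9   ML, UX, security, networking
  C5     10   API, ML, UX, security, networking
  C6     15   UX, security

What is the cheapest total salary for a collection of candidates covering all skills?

14

C3, C4 cover every skill at salary 5 + 9 = 14.
Any cover uses at least 2 candidates; among all covering selections none totals below 14.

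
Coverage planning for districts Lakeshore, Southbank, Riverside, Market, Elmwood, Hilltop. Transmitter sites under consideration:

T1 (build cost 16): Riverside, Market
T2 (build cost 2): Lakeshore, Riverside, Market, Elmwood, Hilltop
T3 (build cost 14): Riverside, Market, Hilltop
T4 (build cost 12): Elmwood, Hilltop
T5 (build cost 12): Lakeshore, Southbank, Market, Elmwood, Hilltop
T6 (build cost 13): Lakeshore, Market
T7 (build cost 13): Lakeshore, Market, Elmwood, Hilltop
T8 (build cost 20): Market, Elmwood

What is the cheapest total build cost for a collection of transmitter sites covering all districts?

14

T2, T5 cover every district at build cost 2 + 12 = 14.
Any cover uses at least 2 transmitter sites; among all covering selections none totals below 14.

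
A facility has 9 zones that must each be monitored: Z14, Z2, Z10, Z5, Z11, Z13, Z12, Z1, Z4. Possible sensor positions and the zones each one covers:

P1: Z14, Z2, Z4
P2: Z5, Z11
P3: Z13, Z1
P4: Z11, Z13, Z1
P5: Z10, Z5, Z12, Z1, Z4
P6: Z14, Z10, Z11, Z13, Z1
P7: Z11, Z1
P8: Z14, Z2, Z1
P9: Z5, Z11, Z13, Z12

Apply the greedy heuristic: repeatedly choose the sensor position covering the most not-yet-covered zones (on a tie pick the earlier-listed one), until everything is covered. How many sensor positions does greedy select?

3

Pick 1: P5 covers 5 new zones (Z10, Z5, Z12, Z1, Z4).
Pick 2: P6 covers 3 new zones (Z14, Z11, Z13).
Pick 3: P1 covers 1 new zones (Z2).
Greedy uses 3 sensor positions.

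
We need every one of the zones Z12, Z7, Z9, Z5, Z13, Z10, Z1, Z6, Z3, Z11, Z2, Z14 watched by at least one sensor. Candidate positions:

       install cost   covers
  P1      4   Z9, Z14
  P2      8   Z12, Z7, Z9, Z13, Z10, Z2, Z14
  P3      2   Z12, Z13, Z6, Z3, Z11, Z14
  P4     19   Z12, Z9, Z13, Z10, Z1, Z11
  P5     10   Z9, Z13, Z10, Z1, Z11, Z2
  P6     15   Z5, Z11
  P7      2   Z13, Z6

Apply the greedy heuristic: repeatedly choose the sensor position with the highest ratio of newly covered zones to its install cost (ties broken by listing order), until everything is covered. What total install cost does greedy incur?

Pick 1: P3 adds 6 new (Z12, Z13, Z6, Z3, Z11, Z14) at install cost 2 (ratio 6/2).
Pick 2: P2 adds 4 new (Z7, Z9, Z10, Z2) at install cost 8 (ratio 4/8).
Pick 3: P5 adds 1 new (Z1) at install cost 10 (ratio 1/10).
Pick 4: P6 adds 1 new (Z5) at install cost 15 (ratio 1/15).
Greedy total install cost: 2 + 8 + 10 + 15 = 35.

35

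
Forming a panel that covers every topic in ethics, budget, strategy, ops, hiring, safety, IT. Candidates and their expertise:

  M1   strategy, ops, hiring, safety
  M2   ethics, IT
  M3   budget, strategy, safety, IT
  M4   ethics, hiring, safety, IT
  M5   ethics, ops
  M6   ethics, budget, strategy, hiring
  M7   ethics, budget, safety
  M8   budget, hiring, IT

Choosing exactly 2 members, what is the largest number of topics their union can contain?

6

Choosing M1, M2 covers {ethics, strategy, ops, hiring, safety, IT} — 6 topics.
No choice of 2 members does better; here budget is left uncovered.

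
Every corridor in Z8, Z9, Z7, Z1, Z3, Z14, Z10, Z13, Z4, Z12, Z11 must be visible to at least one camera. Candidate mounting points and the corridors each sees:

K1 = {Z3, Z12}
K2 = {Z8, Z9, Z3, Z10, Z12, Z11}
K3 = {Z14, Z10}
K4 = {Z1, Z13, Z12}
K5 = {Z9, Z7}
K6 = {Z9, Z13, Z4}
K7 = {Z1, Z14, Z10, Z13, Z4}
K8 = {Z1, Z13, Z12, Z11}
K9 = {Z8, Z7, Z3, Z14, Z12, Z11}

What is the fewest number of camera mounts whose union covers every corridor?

3

K2, K5, K7 together cover {Z8, Z9, Z7, Z1, Z3, Z14, Z10, Z13, Z4, Z12, Z11} — every corridor.
No 2 of the 9 camera mounts cover everything (all 36 pairs fall short), so 3 is minimum.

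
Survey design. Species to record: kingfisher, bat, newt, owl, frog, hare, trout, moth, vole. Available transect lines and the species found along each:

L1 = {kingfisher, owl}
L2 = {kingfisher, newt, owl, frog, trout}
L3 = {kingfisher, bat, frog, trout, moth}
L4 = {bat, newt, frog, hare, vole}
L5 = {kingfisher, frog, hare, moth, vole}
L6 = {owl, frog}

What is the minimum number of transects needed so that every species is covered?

L1, L3, L4 together cover {kingfisher, bat, newt, owl, frog, hare, trout, moth, vole} — every species.
No 2 of the 6 transects cover everything (all 15 pairs fall short), so 3 is minimum.

3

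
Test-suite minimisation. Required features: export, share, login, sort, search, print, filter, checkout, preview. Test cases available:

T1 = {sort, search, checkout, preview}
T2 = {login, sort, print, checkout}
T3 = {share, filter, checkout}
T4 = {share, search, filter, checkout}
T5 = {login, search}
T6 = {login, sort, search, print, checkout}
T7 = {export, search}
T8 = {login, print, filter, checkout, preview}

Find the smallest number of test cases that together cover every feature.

4

T1, T2, T3, T7 together cover {export, share, login, sort, search, print, filter, checkout, preview} — every feature.
No 3 of the 8 test cases cover everything (all 56 triples fall short), so 4 is minimum.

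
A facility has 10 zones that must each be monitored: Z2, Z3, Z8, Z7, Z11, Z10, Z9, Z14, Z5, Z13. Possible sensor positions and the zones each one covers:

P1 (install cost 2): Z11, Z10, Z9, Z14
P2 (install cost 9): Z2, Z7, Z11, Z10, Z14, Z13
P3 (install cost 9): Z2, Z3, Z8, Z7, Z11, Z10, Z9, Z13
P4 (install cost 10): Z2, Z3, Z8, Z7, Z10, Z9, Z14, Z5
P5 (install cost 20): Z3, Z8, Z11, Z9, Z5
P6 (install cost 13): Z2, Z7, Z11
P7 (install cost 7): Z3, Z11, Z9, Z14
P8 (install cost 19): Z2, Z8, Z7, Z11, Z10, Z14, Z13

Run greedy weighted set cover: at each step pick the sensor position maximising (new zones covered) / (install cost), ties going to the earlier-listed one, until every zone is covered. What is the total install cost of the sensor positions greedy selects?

21

Pick 1: P1 adds 4 new (Z11, Z10, Z9, Z14) at install cost 2 (ratio 4/2).
Pick 2: P3 adds 5 new (Z2, Z3, Z8, Z7, Z13) at install cost 9 (ratio 5/9).
Pick 3: P4 adds 1 new (Z5) at install cost 10 (ratio 1/10).
Greedy total install cost: 2 + 9 + 10 = 21. (The true optimum is 19, so greedy overshoots here.)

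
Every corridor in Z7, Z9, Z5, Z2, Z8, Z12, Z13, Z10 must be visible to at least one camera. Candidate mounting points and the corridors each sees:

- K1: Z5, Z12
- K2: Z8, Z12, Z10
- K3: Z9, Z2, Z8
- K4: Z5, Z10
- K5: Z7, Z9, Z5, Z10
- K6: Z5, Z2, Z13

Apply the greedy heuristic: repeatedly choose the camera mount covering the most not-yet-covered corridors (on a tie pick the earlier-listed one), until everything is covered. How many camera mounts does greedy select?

3

Pick 1: K5 covers 4 new corridors (Z7, Z9, Z5, Z10).
Pick 2: K2 covers 2 new corridors (Z8, Z12).
Pick 3: K6 covers 2 new corridors (Z2, Z13).
Greedy uses 3 camera mounts.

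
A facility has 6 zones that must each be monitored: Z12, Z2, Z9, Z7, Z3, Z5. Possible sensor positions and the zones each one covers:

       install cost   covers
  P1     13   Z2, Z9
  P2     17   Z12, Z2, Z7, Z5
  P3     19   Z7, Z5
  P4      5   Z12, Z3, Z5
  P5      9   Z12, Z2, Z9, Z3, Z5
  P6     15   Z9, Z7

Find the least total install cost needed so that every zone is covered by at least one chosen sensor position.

24

P5, P6 cover every zone at install cost 9 + 15 = 24.
Any cover uses at least 2 sensor positions; among all covering selections none totals below 24.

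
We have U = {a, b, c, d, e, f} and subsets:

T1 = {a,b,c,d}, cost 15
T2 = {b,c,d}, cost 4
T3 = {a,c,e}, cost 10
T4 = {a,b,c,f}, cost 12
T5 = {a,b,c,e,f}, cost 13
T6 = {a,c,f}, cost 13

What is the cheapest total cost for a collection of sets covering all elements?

17

T2, T5 cover every element at cost 4 + 13 = 17.
Any cover uses at least 2 sets; among all covering selections none totals below 17.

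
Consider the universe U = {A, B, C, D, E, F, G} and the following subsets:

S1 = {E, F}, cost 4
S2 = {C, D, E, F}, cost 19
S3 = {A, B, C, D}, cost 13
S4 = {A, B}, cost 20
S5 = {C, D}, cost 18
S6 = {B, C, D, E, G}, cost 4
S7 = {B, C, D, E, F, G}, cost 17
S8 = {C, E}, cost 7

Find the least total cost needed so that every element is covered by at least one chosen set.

21

S1, S3, S6 cover every element at cost 4 + 13 + 4 = 21.
Any cover uses at least 2 sets; among all covering selections none totals below 21.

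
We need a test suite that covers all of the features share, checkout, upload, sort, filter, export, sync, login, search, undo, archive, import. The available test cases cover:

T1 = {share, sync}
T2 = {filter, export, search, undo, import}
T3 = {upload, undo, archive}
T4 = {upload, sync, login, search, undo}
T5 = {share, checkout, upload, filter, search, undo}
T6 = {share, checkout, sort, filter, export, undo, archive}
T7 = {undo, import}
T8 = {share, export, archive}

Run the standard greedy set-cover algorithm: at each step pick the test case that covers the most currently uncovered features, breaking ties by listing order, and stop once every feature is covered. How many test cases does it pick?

Pick 1: T6 covers 7 new features (share, checkout, sort, filter, export, undo, archive).
Pick 2: T4 covers 4 new features (upload, sync, login, search).
Pick 3: T2 covers 1 new features (import).
Greedy uses 3 test cases.

3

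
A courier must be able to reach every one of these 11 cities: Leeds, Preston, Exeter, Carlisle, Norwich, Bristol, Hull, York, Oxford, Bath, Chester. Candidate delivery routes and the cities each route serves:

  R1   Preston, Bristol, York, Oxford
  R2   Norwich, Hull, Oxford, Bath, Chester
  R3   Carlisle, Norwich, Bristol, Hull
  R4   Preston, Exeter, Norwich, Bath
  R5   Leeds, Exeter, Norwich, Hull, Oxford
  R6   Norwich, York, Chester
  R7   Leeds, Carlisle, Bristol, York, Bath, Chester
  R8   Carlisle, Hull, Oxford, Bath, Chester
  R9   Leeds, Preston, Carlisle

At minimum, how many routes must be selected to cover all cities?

3

R1, R5, R7 together cover {Leeds, Preston, Exeter, Carlisle, Norwich, Bristol, Hull, York, Oxford, Bath, Chester} — every city.
No 2 of the 9 routes cover everything (all 36 pairs fall short), so 3 is minimum.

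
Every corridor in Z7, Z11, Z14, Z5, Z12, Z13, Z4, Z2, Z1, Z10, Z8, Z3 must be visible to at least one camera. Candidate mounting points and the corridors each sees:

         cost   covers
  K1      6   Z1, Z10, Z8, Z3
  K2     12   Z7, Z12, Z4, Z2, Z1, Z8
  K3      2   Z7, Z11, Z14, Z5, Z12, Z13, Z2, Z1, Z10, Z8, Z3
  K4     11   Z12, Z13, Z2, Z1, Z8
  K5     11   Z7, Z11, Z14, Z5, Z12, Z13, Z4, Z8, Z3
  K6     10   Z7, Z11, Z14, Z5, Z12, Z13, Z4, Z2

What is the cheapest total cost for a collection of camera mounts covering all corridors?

K3, K6 cover every corridor at cost 2 + 10 = 12.
Any cover uses at least 2 camera mounts; among all covering selections none totals below 12.

12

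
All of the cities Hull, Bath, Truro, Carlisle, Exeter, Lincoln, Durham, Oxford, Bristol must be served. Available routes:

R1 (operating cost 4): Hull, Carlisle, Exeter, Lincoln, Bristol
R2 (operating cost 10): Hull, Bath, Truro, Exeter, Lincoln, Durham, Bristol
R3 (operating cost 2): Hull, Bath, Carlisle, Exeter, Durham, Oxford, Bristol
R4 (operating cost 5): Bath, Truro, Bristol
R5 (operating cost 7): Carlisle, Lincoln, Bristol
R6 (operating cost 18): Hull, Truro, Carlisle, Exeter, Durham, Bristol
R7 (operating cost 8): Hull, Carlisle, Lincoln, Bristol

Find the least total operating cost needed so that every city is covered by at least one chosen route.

11

R1, R3, R4 cover every city at operating cost 4 + 2 + 5 = 11.
Any cover uses at least 2 routes; among all covering selections none totals below 11.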